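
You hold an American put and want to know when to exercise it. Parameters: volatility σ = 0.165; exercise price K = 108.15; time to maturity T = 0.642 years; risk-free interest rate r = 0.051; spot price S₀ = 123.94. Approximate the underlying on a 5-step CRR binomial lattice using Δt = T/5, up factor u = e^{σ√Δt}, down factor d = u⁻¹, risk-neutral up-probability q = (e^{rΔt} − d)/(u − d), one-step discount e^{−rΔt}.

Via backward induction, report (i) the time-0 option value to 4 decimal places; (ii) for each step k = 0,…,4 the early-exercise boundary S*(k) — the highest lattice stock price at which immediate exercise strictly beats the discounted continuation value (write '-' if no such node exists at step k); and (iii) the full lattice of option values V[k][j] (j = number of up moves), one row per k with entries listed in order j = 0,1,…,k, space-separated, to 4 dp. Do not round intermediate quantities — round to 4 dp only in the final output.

Δt=0.12840, u=1.06091, d=0.94259, q=0.54075, disc=e^(-rΔt)=0.99347
k=5 terminal: V=max(K-S,0) → 15.9301 4.3543 0.0000 0.0000 0.0000 0.0000
k=4: j=0 S=97.8367 intr=10.3133 cont=9.6074 V=10.3133[EX]; j=1 S=110.1176 intr=0.0000 cont=1.9867 V=1.9867[hold]; j=2 S=123.9400 intr=0.0000 cont=0.0000 V=0.0000[hold]; j=3 S=139.4974 intr=0.0000 cont=0.0000 V=0.0000[hold]; j=4 S=157.0077 intr=0.0000 cont=0.0000 V=0.0000[hold]  S*(4)=97.8367
k=3: j=0 S=103.7957 intr=4.3543 cont=5.7727 V=5.7727[hold]; j=1 S=116.8245 intr=0.0000 cont=0.9064 V=0.9064[hold]; j=2 S=131.4888 intr=0.0000 cont=0.0000 V=0.0000[hold]; j=3 S=147.9938 intr=0.0000 cont=0.0000 V=0.0000[hold]  S*(3)=-
k=2: j=0 S=110.1176 intr=0.0000 cont=3.1208 V=3.1208[hold]; j=1 S=123.9400 intr=0.0000 cont=0.4136 V=0.4136[hold]; j=2 S=139.4974 intr=0.0000 cont=0.0000 V=0.0000[hold]  S*(2)=-
k=1: j=0 S=116.8245 intr=0.0000 cont=1.6460 V=1.6460[hold]; j=1 S=131.4888 intr=0.0000 cont=0.1887 V=0.1887[hold]  S*(1)=-
k=0: j=0 S=123.9400 intr=0.0000 cont=0.8524 V=0.8524[hold]  S*(0)=-

price = 0.8524
boundary = - - - - 97.8367
tree:
0.8524
1.6460 0.1887
3.1208 0.4136 0.0000
5.7727 0.9064 0.0000 0.0000
10.3133 1.9867 0.0000 0.0000 0.0000
15.9301 4.3543 0.0000 0.0000 0.0000 0.0000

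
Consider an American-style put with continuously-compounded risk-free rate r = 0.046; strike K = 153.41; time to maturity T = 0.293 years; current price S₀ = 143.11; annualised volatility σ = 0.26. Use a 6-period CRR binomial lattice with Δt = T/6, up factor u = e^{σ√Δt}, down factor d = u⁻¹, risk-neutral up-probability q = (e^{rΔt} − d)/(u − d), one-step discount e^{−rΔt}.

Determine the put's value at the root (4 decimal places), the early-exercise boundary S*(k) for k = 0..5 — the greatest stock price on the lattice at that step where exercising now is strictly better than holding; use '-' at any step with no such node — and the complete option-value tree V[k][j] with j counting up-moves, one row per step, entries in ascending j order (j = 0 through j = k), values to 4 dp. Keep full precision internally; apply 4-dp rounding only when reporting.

Δt=0.04883  u=1.05914  d=0.94416  q=0.50520  discount=0.99776
step 6 (expiry): payoffs max(K−S,0) = 52.0295 39.6841 25.8352 10.3000 0.0000 0.0000 0.0000
step 5: (k=5,j=0): S=107.3759, (K−S)⁺=46.0341, hold=45.6898 ⇒ V=46.0341 exercise | (k=5,j=1): S=120.4515, (K−S)⁺=32.9585, hold=32.6143 ⇒ V=32.9585 exercise | (k=5,j=2): S=135.1193, (K−S)⁺=18.2907, hold=17.9465 ⇒ V=18.2907 exercise | (k=5,j=3): S=151.5733, (K−S)⁺=1.8367, hold=5.0850 ⇒ V=5.0850 continue | (k=5,j=4): S=170.0309, (K−S)⁺=0.0000, hold=0.0000 ⇒ V=0.0000 continue | (k=5,j=5): S=190.7361, (K−S)⁺=0.0000, hold=0.0000 ⇒ V=0.0000 continue  boundary S*=135.1193
step 4: (k=4,j=0): S=113.7259, (K−S)⁺=39.6841, hold=39.3398 ⇒ V=39.6841 exercise | (k=4,j=1): S=127.5748, (K−S)⁺=25.8352, hold=25.4910 ⇒ V=25.8352 exercise | (k=4,j=2): S=143.1100, (K−S)⁺=10.3000, hold=11.5931 ⇒ V=11.5931 continue | (k=4,j=3): S=160.5370, (K−S)⁺=0.0000, hold=2.5104 ⇒ V=2.5104 continue | (k=4,j=4): S=180.0862, (K−S)⁺=0.0000, hold=0.0000 ⇒ V=0.0000 continue  boundary S*=127.5748
step 3: (k=3,j=0): S=120.4515, (K−S)⁺=32.9585, hold=32.6143 ⇒ V=32.9585 exercise | (k=3,j=1): S=135.1193, (K−S)⁺=18.2907, hold=18.5983 ⇒ V=18.5983 continue | (k=3,j=2): S=151.5733, (K−S)⁺=1.8367, hold=6.9888 ⇒ V=6.9888 continue | (k=3,j=3): S=170.0309, (K−S)⁺=0.0000, hold=1.2394 ⇒ V=1.2394 continue  boundary S*=120.4515
step 2: (k=2,j=0): S=127.5748, (K−S)⁺=25.8352, hold=25.6461 ⇒ V=25.8352 exercise | (k=2,j=1): S=143.1100, (K−S)⁺=10.3000, hold=12.7046 ⇒ V=12.7046 continue | (k=2,j=2): S=160.5370, (K−S)⁺=0.0000, hold=4.0750 ⇒ V=4.0750 continue  boundary S*=127.5748
step 1: (k=1,j=0): S=135.1193, (K−S)⁺=18.2907, hold=19.1586 ⇒ V=19.1586 continue | (k=1,j=1): S=151.5733, (K−S)⁺=1.8367, hold=8.3262 ⇒ V=8.3262 continue  boundary S*=-
step 0: (k=0,j=0): S=143.1100, (K−S)⁺=10.3000, hold=13.6554 ⇒ V=13.6554 continue  boundary S*=-

price = 13.6554
boundary = - - 127.5748 120.4515 127.5748 135.1193
tree:
13.6554
19.1586 8.3262
25.8352 12.7046 4.0750
32.9585 18.5983 6.9888 1.2394
39.6841 25.8352 11.5931 2.5104 0.0000
46.0341 32.9585 18.2907 5.0850 0.0000 0.0000
52.0295 39.6841 25.8352 10.3000 0.0000 0.0000 0.0000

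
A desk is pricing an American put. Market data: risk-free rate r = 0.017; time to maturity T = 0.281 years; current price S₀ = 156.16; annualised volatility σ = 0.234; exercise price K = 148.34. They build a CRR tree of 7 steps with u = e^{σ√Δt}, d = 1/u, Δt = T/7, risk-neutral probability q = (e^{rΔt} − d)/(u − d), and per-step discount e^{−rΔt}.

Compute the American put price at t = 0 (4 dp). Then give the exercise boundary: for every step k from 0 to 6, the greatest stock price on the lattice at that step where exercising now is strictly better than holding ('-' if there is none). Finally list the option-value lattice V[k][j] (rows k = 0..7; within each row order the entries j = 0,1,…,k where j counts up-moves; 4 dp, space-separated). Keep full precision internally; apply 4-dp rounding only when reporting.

Δt=0.04014  u=1.04800  d=0.95420  q=0.49556  discount=0.99932
step 7 (expiry): payoffs max(K−S,0) = 35.8689 24.8125 12.6693 0.0000 0.0000 0.0000 0.0000 0.0000
step 6: (k=6,j=0): S=117.8697, (K−S)⁺=30.4703, hold=30.3691 ⇒ V=30.4703 exercise | (k=6,j=1): S=129.4568, (K−S)⁺=18.8832, hold=18.7820 ⇒ V=18.8832 exercise | (k=6,j=2): S=142.1829, (K−S)⁺=6.1571, hold=6.3866 ⇒ V=6.3866 continue | (k=6,j=3): S=156.1600, (K−S)⁺=0.0000, hold=0.0000 ⇒ V=0.0000 continue | (k=6,j=4): S=171.5111, (K−S)⁺=0.0000, hold=0.0000 ⇒ V=0.0000 continue | (k=6,j=5): S=188.3713, (K−S)⁺=0.0000, hold=0.0000 ⇒ V=0.0000 continue | (k=6,j=6): S=206.8889, (K−S)⁺=0.0000, hold=0.0000 ⇒ V=0.0000 continue  boundary S*=129.4568
step 5: (k=5,j=0): S=123.5275, (K−S)⁺=24.8125, hold=24.7113 ⇒ V=24.8125 exercise | (k=5,j=1): S=135.6707, (K−S)⁺=12.6693, hold=12.6817 ⇒ V=12.6817 continue | (k=5,j=2): S=149.0076, (K−S)⁺=0.0000, hold=3.2194 ⇒ V=3.2194 continue | (k=5,j=3): S=163.6557, (K−S)⁺=0.0000, hold=0.0000 ⇒ V=0.0000 continue | (k=5,j=4): S=179.7436, (K−S)⁺=0.0000, hold=0.0000 ⇒ V=0.0000 continue | (k=5,j=5): S=197.4131, (K−S)⁺=0.0000, hold=0.0000 ⇒ V=0.0000 continue  boundary S*=123.5275
step 4: (k=4,j=0): S=129.4568, (K−S)⁺=18.8832, hold=18.7882 ⇒ V=18.8832 exercise | (k=4,j=1): S=142.1829, (K−S)⁺=6.1571, hold=7.9872 ⇒ V=7.9872 continue | (k=4,j=2): S=156.1600, (K−S)⁺=0.0000, hold=1.6229 ⇒ V=1.6229 continue | (k=4,j=3): S=171.5111, (K−S)⁺=0.0000, hold=0.0000 ⇒ V=0.0000 continue | (k=4,j=4): S=188.3713, (K−S)⁺=0.0000, hold=0.0000 ⇒ V=0.0000 continue  boundary S*=129.4568
step 3: (k=3,j=0): S=135.6707, (K−S)⁺=12.6693, hold=13.4744 ⇒ V=13.4744 continue | (k=3,j=1): S=149.0076, (K−S)⁺=0.0000, hold=4.8300 ⇒ V=4.8300 continue | (k=3,j=2): S=163.6557, (K−S)⁺=0.0000, hold=0.8181 ⇒ V=0.8181 continue | (k=3,j=3): S=179.7436, (K−S)⁺=0.0000, hold=0.0000 ⇒ V=0.0000 continue  boundary S*=-
step 2: (k=2,j=0): S=142.1829, (K−S)⁺=6.1571, hold=9.1843 ⇒ V=9.1843 continue | (k=2,j=1): S=156.1600, (K−S)⁺=0.0000, hold=2.8399 ⇒ V=2.8399 continue | (k=2,j=2): S=171.5111, (K−S)⁺=0.0000, hold=0.4124 ⇒ V=0.4124 continue  boundary S*=-
step 1: (k=1,j=0): S=149.0076, (K−S)⁺=0.0000, hold=6.0362 ⇒ V=6.0362 continue | (k=1,j=1): S=163.6557, (K−S)⁺=0.0000, hold=1.6358 ⇒ V=1.6358 continue  boundary S*=-
step 0: (k=0,j=0): S=156.1600, (K−S)⁺=0.0000, hold=3.8529 ⇒ V=3.8529 continue  boundary S*=-

price = 3.8529
boundary = - - - - 129.4568 123.5275 129.4568
tree:
3.8529
6.0362 1.6358
9.1843 2.8399 0.4124
13.4744 4.8300 0.8181 0.0000
18.8832 7.9872 1.6229 0.0000 0.0000
24.8125 12.6817 3.2194 0.0000 0.0000 0.0000
30.4703 18.8832 6.3866 0.0000 0.0000 0.0000 0.0000
35.8689 24.8125 12.6693 0.0000 0.0000 0.0000 0.0000 0.0000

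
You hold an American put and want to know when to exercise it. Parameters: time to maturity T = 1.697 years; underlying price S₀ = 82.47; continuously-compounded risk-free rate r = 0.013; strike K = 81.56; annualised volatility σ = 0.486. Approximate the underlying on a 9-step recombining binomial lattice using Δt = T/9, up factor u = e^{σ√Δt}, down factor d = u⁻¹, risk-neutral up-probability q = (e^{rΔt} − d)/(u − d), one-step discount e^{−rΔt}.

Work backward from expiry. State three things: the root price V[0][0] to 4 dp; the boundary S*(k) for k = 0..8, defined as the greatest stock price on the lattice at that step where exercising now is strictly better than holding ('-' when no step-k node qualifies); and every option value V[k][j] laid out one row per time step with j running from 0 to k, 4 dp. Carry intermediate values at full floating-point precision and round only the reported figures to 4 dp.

Δt=0.18856, u=1.23496, d=0.80975, q=0.45321, disc=e^(-rΔt)=0.99755
k=9 terminal: V=max(K-S,0) → 69.2167 62.7350 52.8497 37.7734 14.7803 0.0000 0.0000 0.0000 0.0000 0.0000
k=8: j=0 S=15.2434 intr=66.3166 cont=66.1169 V=66.3166[EX]; j=1 S=23.2480 intr=58.3120 cont=58.1123 V=58.3120[EX]; j=2 S=35.4560 intr=46.1040 cont=45.9043 V=46.1040[EX]; j=3 S=54.0745 intr=27.4855 cont=27.2858 V=27.4855[EX]; j=4 S=82.4700 intr=0.0000 cont=8.0620 V=8.0620[hold]; j=5 S=125.7764 intr=0.0000 cont=0.0000 V=0.0000[hold]; j=6 S=191.8238 intr=0.0000 cont=0.0000 V=0.0000[hold]; j=7 S=292.5539 intr=0.0000 cont=0.0000 V=0.0000[hold]; j=8 S=446.1790 intr=0.0000 cont=0.0000 V=0.0000[hold]  S*(8)=54.0745
k=7: j=0 S=18.8250 intr=62.7350 cont=62.5353 V=62.7350[EX]; j=1 S=28.7103 intr=52.8497 cont=52.6500 V=52.8497[EX]; j=2 S=43.7866 intr=37.7734 cont=37.5737 V=37.7734[EX]; j=3 S=66.7797 intr=14.7803 cont=18.6369 V=18.6369[hold]; j=4 S=101.8469 intr=0.0000 cont=4.3974 V=4.3974[hold]; j=5 S=155.3284 intr=0.0000 cont=0.0000 V=0.0000[hold]; j=6 S=236.8941 intr=0.0000 cont=0.0000 V=0.0000[hold]; j=7 S=361.2913 intr=0.0000 cont=0.0000 V=0.0000[hold]  S*(7)=43.7866
k=6: j=0 S=23.2480 intr=58.3120 cont=58.1123 V=58.3120[EX]; j=1 S=35.4560 intr=46.1040 cont=45.9043 V=46.1040[EX]; j=2 S=54.0745 intr=27.4855 cont=29.0293 V=29.0293[hold]; j=3 S=82.4700 intr=0.0000 cont=12.1536 V=12.1536[hold]; j=4 S=125.7764 intr=0.0000 cont=2.3986 V=2.3986[hold]; j=5 S=191.8238 intr=0.0000 cont=0.0000 V=0.0000[hold]; j=6 S=292.5539 intr=0.0000 cont=0.0000 V=0.0000[hold]  S*(6)=35.4560
k=5: j=0 S=28.7103 intr=52.8497 cont=52.6500 V=52.8497[EX]; j=1 S=43.7866 intr=37.7734 cont=38.2717 V=38.2717[hold]; j=2 S=66.7797 intr=14.7803 cont=21.3288 V=21.3288[hold]; j=3 S=101.8469 intr=0.0000 cont=7.7136 V=7.7136[hold]; j=4 S=155.3284 intr=0.0000 cont=1.3083 V=1.3083[hold]; j=5 S=236.8941 intr=0.0000 cont=0.0000 V=0.0000[hold]  S*(5)=28.7103
k=4: j=0 S=35.4560 intr=46.1040 cont=46.1296 V=46.1296[hold]; j=1 S=54.0745 intr=27.4855 cont=30.5181 V=30.5181[hold]; j=2 S=82.4700 intr=0.0000 cont=15.1212 V=15.1212[hold]; j=3 S=125.7764 intr=0.0000 cont=4.7989 V=4.7989[hold]; j=4 S=191.8238 intr=0.0000 cont=0.7136 V=0.7136[hold]  S*(4)=-
k=3: j=0 S=43.7866 intr=37.7734 cont=38.9588 V=38.9588[hold]; j=1 S=66.7797 intr=14.7803 cont=23.4825 V=23.4825[hold]; j=2 S=101.8469 intr=0.0000 cont=10.4175 V=10.4175[hold]; j=3 S=155.3284 intr=0.0000 cont=2.9402 V=2.9402[hold]  S*(3)=-
k=2: j=0 S=54.0745 intr=27.4855 cont=31.8666 V=31.8666[hold]; j=1 S=82.4700 intr=0.0000 cont=17.5183 V=17.5183[hold]; j=2 S=125.7764 intr=0.0000 cont=7.0115 V=7.0115[hold]  S*(2)=-
k=1: j=0 S=66.7797 intr=14.7803 cont=25.3017 V=25.3017[hold]; j=1 S=101.8469 intr=0.0000 cont=12.7253 V=12.7253[hold]  S*(1)=-
k=0: j=0 S=82.4700 intr=0.0000 cont=19.5540 V=19.5540[hold]  S*(0)=-

price = 19.5540
boundary = - - - - - 28.7103 35.4560 43.7866 54.0745
tree:
19.5540
25.3017 12.7253
31.8666 17.5183 7.0115
38.9588 23.4825 10.4175 2.9402
46.1296 30.5181 15.1212 4.7989 0.7136
52.8497 38.2717 21.3288 7.7136 1.3083 0.0000
58.3120 46.1040 29.0293 12.1536 2.3986 0.0000 0.0000
62.7350 52.8497 37.7734 18.6369 4.3974 0.0000 0.0000 0.0000
66.3166 58.3120 46.1040 27.4855 8.0620 0.0000 0.0000 0.0000 0.0000
69.2167 62.7350 52.8497 37.7734 14.7803 0.0000 0.0000 0.0000 0.0000 0.0000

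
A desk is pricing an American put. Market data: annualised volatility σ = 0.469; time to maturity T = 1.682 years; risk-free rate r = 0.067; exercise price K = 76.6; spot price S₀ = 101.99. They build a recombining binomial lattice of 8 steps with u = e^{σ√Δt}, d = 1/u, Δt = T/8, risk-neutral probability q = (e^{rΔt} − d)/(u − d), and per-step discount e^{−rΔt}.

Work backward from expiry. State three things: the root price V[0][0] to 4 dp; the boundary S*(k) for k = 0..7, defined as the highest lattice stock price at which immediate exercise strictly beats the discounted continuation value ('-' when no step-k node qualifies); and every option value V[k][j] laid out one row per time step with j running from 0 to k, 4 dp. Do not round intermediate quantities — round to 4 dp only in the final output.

price = 8.4769
boundary = - - - - 43.1496 34.8001 43.1496 53.5022
tree:
8.4769
12.4855 4.3708
17.9132 6.9556 1.6908
24.9220 10.8256 2.9552 0.3665
33.4504 16.3900 5.0980 0.7137 0.0000
41.7999 23.9588 8.6486 1.3897 0.0000 0.0000
48.5337 33.4504 14.3514 2.7061 0.0000 0.0000 0.0000
53.9645 41.7999 23.0978 5.2696 0.0000 0.0000 0.0000 0.0000
58.3444 48.5337 33.4504 10.2613 0.0000 0.0000 0.0000 0.0000 0.0000

Δt=0.21025  u=1.23992  d=0.80650  q=0.47917  discount=0.98601
step 8 (expiry): payoffs max(K−S,0) = 58.3444 48.5337 33.4504 10.2613 0.0000 0.0000 0.0000 0.0000 0.0000
step 7: (k=7,j=0): S=22.6355, (K−S)⁺=53.9645, hold=52.8930 ⇒ V=53.9645 exercise | (k=7,j=1): S=34.8001, (K−S)⁺=41.7999, hold=40.7284 ⇒ V=41.7999 exercise | (k=7,j=2): S=53.5022, (K−S)⁺=23.0978, hold=22.0263 ⇒ V=23.0978 exercise | (k=7,j=3): S=82.2550, (K−S)⁺=0.0000, hold=5.2696 ⇒ V=5.2696 continue | (k=7,j=4): S=126.4599, (K−S)⁺=0.0000, hold=0.0000 ⇒ V=0.0000 continue | (k=7,j=5): S=194.4212, (K−S)⁺=0.0000, hold=0.0000 ⇒ V=0.0000 continue | (k=7,j=6): S=298.9057, (K−S)⁺=0.0000, hold=0.0000 ⇒ V=0.0000 continue | (k=7,j=7): S=459.5417, (K−S)⁺=0.0000, hold=0.0000 ⇒ V=0.0000 continue  boundary S*=53.5022
step 6: (k=6,j=0): S=28.0663, (K−S)⁺=48.5337, hold=47.4622 ⇒ V=48.5337 exercise | (k=6,j=1): S=43.1496, (K−S)⁺=33.4504, hold=32.3790 ⇒ V=33.4504 exercise | (k=6,j=2): S=66.3387, (K−S)⁺=10.2613, hold=14.3514 ⇒ V=14.3514 continue | (k=6,j=3): S=101.9900, (K−S)⁺=0.0000, hold=2.7061 ⇒ V=2.7061 continue | (k=6,j=4): S=156.8008, (K−S)⁺=0.0000, hold=0.0000 ⇒ V=0.0000 continue | (k=6,j=5): S=241.0676, (K−S)⁺=0.0000, hold=0.0000 ⇒ V=0.0000 continue | (k=6,j=6): S=370.6206, (K−S)⁺=0.0000, hold=0.0000 ⇒ V=0.0000 continue  boundary S*=43.1496
step 5: (k=5,j=0): S=34.8001, (K−S)⁺=41.7999, hold=40.7284 ⇒ V=41.7999 exercise | (k=5,j=1): S=53.5022, (K−S)⁺=23.0978, hold=23.9588 ⇒ V=23.9588 continue | (k=5,j=2): S=82.2550, (K−S)⁺=0.0000, hold=8.6486 ⇒ V=8.6486 continue | (k=5,j=3): S=126.4599, (K−S)⁺=0.0000, hold=1.3897 ⇒ V=1.3897 continue | (k=5,j=4): S=194.4212, (K−S)⁺=0.0000, hold=0.0000 ⇒ V=0.0000 continue | (k=5,j=5): S=298.9057, (K−S)⁺=0.0000, hold=0.0000 ⇒ V=0.0000 continue  boundary S*=34.8001
step 4: (k=4,j=0): S=43.1496, (K−S)⁺=33.4504, hold=32.7858 ⇒ V=33.4504 exercise | (k=4,j=1): S=66.3387, (K−S)⁺=10.2613, hold=16.3900 ⇒ V=16.3900 continue | (k=4,j=2): S=101.9900, (K−S)⁺=0.0000, hold=5.0980 ⇒ V=5.0980 continue | (k=4,j=3): S=156.8008, (K−S)⁺=0.0000, hold=0.7137 ⇒ V=0.7137 continue | (k=4,j=4): S=241.0676, (K−S)⁺=0.0000, hold=0.0000 ⇒ V=0.0000 continue  boundary S*=43.1496
step 3: (k=3,j=0): S=53.5022, (K−S)⁺=23.0978, hold=24.9220 ⇒ V=24.9220 continue | (k=3,j=1): S=82.2550, (K−S)⁺=0.0000, hold=10.8256 ⇒ V=10.8256 continue | (k=3,j=2): S=126.4599, (K−S)⁺=0.0000, hold=2.9552 ⇒ V=2.9552 continue | (k=3,j=3): S=194.4212, (K−S)⁺=0.0000, hold=0.3665 ⇒ V=0.3665 continue  boundary S*=-
step 2: (k=2,j=0): S=66.3387, (K−S)⁺=10.2613, hold=17.9132 ⇒ V=17.9132 continue | (k=2,j=1): S=101.9900, (K−S)⁺=0.0000, hold=6.9556 ⇒ V=6.9556 continue | (k=2,j=2): S=156.8008, (K−S)⁺=0.0000, hold=1.6908 ⇒ V=1.6908 continue  boundary S*=-
step 1: (k=1,j=0): S=82.2550, (K−S)⁺=0.0000, hold=12.4855 ⇒ V=12.4855 continue | (k=1,j=1): S=126.4599, (K−S)⁺=0.0000, hold=4.3708 ⇒ V=4.3708 continue  boundary S*=-
step 0: (k=0,j=0): S=101.9900, (K−S)⁺=0.0000, hold=8.4769 ⇒ V=8.4769 continue  boundary S*=-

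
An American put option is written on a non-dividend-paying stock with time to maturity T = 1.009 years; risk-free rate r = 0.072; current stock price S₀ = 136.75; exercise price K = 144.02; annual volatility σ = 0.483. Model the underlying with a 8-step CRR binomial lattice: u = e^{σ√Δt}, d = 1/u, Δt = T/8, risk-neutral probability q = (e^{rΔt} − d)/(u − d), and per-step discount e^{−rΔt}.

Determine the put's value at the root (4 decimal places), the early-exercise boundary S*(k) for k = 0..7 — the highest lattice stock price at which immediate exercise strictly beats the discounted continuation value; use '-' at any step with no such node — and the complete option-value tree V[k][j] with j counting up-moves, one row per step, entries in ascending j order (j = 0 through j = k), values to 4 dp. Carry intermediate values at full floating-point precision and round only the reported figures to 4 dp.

Δt=0.12612  u=1.18712  d=0.84237  q=0.48368  discount=0.99096
step 8 (expiry): payoffs max(K−S,0) = 109.3495 95.1601 75.1637 46.9834 7.2700 0.0000 0.0000 0.0000 0.0000
step 7: (k=7,j=0): S=41.1582, (K−S)⁺=102.8618, hold=101.5599 ⇒ V=102.8618 exercise | (k=7,j=1): S=58.0027, (K−S)⁺=86.0173, hold=84.7154 ⇒ V=86.0173 exercise | (k=7,j=2): S=81.7410, (K−S)⁺=62.2790, hold=60.9771 ⇒ V=62.2790 exercise | (k=7,j=3): S=115.1944, (K−S)⁺=28.8256, hold=27.5236 ⇒ V=28.8256 exercise | (k=7,j=4): S=162.3391, (K−S)⁺=0.0000, hold=3.7197 ⇒ V=3.7197 continue | (k=7,j=5): S=228.7783, (K−S)⁺=0.0000, hold=0.0000 ⇒ V=0.0000 continue | (k=7,j=6): S=322.4085, (K−S)⁺=0.0000, hold=0.0000 ⇒ V=0.0000 continue | (k=7,j=7): S=454.3581, (K−S)⁺=0.0000, hold=0.0000 ⇒ V=0.0000 continue  boundary S*=115.1944
step 6: (k=6,j=0): S=48.8599, (K−S)⁺=95.1601, hold=93.8582 ⇒ V=95.1601 exercise | (k=6,j=1): S=68.8563, (K−S)⁺=75.1637, hold=73.8617 ⇒ V=75.1637 exercise | (k=6,j=2): S=97.0366, (K−S)⁺=46.9834, hold=45.6815 ⇒ V=46.9834 exercise | (k=6,j=3): S=136.7500, (K−S)⁺=7.2700, hold=16.5315 ⇒ V=16.5315 continue | (k=6,j=4): S=192.7166, (K−S)⁺=0.0000, hold=1.9032 ⇒ V=1.9032 continue | (k=6,j=5): S=271.5881, (K−S)⁺=0.0000, hold=0.0000 ⇒ V=0.0000 continue | (k=6,j=6): S=382.7387, (K−S)⁺=0.0000, hold=0.0000 ⇒ V=0.0000 continue  boundary S*=97.0366
step 5: (k=5,j=0): S=58.0027, (K−S)⁺=86.0173, hold=84.7154 ⇒ V=86.0173 exercise | (k=5,j=1): S=81.7410, (K−S)⁺=62.2790, hold=60.9771 ⇒ V=62.2790 exercise | (k=5,j=2): S=115.1944, (K−S)⁺=28.8256, hold=31.9628 ⇒ V=31.9628 continue | (k=5,j=3): S=162.3391, (K−S)⁺=0.0000, hold=9.3706 ⇒ V=9.3706 continue | (k=5,j=4): S=228.7783, (K−S)⁺=0.0000, hold=0.9738 ⇒ V=0.9738 continue | (k=5,j=5): S=322.4085, (K−S)⁺=0.0000, hold=0.0000 ⇒ V=0.0000 continue  boundary S*=81.7410
step 4: (k=4,j=0): S=68.8563, (K−S)⁺=75.1637, hold=73.8617 ⇒ V=75.1637 exercise | (k=4,j=1): S=97.0366, (K−S)⁺=46.9834, hold=47.1851 ⇒ V=47.1851 continue | (k=4,j=2): S=136.7500, (K−S)⁺=7.2700, hold=20.8452 ⇒ V=20.8452 continue | (k=4,j=3): S=192.7166, (K−S)⁺=0.0000, hold=5.2612 ⇒ V=5.2612 continue | (k=4,j=4): S=271.5881, (K−S)⁺=0.0000, hold=0.4982 ⇒ V=0.4982 continue  boundary S*=68.8563
step 3: (k=3,j=0): S=81.7410, (K−S)⁺=62.2790, hold=61.0738 ⇒ V=62.2790 exercise | (k=3,j=1): S=115.1944, (K−S)⁺=28.8256, hold=34.1336 ⇒ V=34.1336 continue | (k=3,j=2): S=162.3391, (K−S)⁺=0.0000, hold=13.1872 ⇒ V=13.1872 continue | (k=3,j=3): S=228.7783, (K−S)⁺=0.0000, hold=2.9307 ⇒ V=2.9307 continue  boundary S*=81.7410
step 2: (k=2,j=0): S=97.0366, (K−S)⁺=46.9834, hold=48.2256 ⇒ V=48.2256 continue | (k=2,j=1): S=136.7500, (K−S)⁺=7.2700, hold=23.7852 ⇒ V=23.7852 continue | (k=2,j=2): S=192.7166, (K−S)⁺=0.0000, hold=8.1519 ⇒ V=8.1519 continue  boundary S*=-
step 1: (k=1,j=0): S=115.1944, (K−S)⁺=28.8256, hold=36.0751 ⇒ V=36.0751 continue | (k=1,j=1): S=162.3391, (K−S)⁺=0.0000, hold=16.0770 ⇒ V=16.0770 continue  boundary S*=-
step 0: (k=0,j=0): S=136.7500, (K−S)⁺=7.2700, hold=26.1637 ⇒ V=26.1637 continue  boundary S*=-

price = 26.1637
boundary = - - - 81.7410 68.8563 81.7410 97.0366 115.1944
tree:
26.1637
36.0751 16.0770
48.2256 23.7852 8.1519
62.2790 34.1336 13.1872 2.9307
75.1637 47.1851 20.8452 5.2612 0.4982
86.0173 62.2790 31.9628 9.3706 0.9738 0.0000
95.1601 75.1637 46.9834 16.5315 1.9032 0.0000 0.0000
102.8618 86.0173 62.2790 28.8256 3.7197 0.0000 0.0000 0.0000
109.3495 95.1601 75.1637 46.9834 7.2700 0.0000 0.0000 0.0000 0.0000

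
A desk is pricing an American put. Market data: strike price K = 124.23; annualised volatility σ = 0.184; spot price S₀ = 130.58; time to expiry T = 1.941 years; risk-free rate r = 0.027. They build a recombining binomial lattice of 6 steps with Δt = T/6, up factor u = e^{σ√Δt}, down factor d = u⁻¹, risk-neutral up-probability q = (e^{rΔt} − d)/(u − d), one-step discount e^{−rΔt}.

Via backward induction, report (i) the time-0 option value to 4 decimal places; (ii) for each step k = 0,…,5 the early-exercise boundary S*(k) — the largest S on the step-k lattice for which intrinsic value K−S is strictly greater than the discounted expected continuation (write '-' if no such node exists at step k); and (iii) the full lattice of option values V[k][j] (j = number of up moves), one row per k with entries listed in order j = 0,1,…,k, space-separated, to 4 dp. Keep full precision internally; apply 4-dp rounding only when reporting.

price = 7.8280
boundary = - - - 95.3949 85.9161 95.3949
tree:
7.8280
12.5560 3.5210
19.4470 6.2981 0.9727
28.8351 10.9611 2.0262 0.0000
38.3139 18.3374 4.2204 0.0000 0.0000
46.8509 28.8351 8.7908 0.0000 0.0000 0.0000
54.5395 38.3139 18.3106 0.0000 0.0000 0.0000 0.0000

Δt=0.32350  u=1.11033  d=0.90064  q=0.51570  discount=0.99130
step 6 (expiry): payoffs max(K−S,0) = 54.5395 38.3139 18.3106 0.0000 0.0000 0.0000 0.0000
step 5: (k=5,j=0): S=77.3791, (K−S)⁺=46.8509, hold=45.7705 ⇒ V=46.8509 exercise | (k=5,j=1): S=95.3949, (K−S)⁺=28.8351, hold=27.7548 ⇒ V=28.8351 exercise | (k=5,j=2): S=117.6051, (K−S)⁺=6.6249, hold=8.7908 ⇒ V=8.7908 continue | (k=5,j=3): S=144.9864, (K−S)⁺=0.0000, hold=0.0000 ⇒ V=0.0000 continue | (k=5,j=4): S=178.7427, (K−S)⁺=0.0000, hold=0.0000 ⇒ V=0.0000 continue | (k=5,j=5): S=220.3583, (K−S)⁺=0.0000, hold=0.0000 ⇒ V=0.0000 continue  boundary S*=95.3949
step 4: (k=4,j=0): S=85.9161, (K−S)⁺=38.3139, hold=37.2336 ⇒ V=38.3139 exercise | (k=4,j=1): S=105.9194, (K−S)⁺=18.3106, hold=18.3374 ⇒ V=18.3374 continue | (k=4,j=2): S=130.5800, (K−S)⁺=0.0000, hold=4.2204 ⇒ V=4.2204 continue | (k=4,j=3): S=160.9822, (K−S)⁺=0.0000, hold=0.0000 ⇒ V=0.0000 continue | (k=4,j=4): S=198.4627, (K−S)⁺=0.0000, hold=0.0000 ⇒ V=0.0000 continue  boundary S*=85.9161
step 3: (k=3,j=0): S=95.3949, (K−S)⁺=28.8351, hold=27.7685 ⇒ V=28.8351 exercise | (k=3,j=1): S=117.6051, (K−S)⁺=6.6249, hold=10.9611 ⇒ V=10.9611 continue | (k=3,j=2): S=144.9864, (K−S)⁺=0.0000, hold=2.0262 ⇒ V=2.0262 continue | (k=3,j=3): S=178.7427, (K−S)⁺=0.0000, hold=0.0000 ⇒ V=0.0000 continue  boundary S*=95.3949
step 2: (k=2,j=0): S=105.9194, (K−S)⁺=18.3106, hold=19.4470 ⇒ V=19.4470 continue | (k=2,j=1): S=130.5800, (K−S)⁺=0.0000, hold=6.2981 ⇒ V=6.2981 continue | (k=2,j=2): S=160.9822, (K−S)⁺=0.0000, hold=0.9727 ⇒ V=0.9727 continue  boundary S*=-
step 1: (k=1,j=0): S=117.6051, (K−S)⁺=6.6249, hold=12.5560 ⇒ V=12.5560 continue | (k=1,j=1): S=144.9864, (K−S)⁺=0.0000, hold=3.5210 ⇒ V=3.5210 continue  boundary S*=-
step 0: (k=0,j=0): S=130.5800, (K−S)⁺=0.0000, hold=7.8280 ⇒ V=7.8280 continue  boundary S*=-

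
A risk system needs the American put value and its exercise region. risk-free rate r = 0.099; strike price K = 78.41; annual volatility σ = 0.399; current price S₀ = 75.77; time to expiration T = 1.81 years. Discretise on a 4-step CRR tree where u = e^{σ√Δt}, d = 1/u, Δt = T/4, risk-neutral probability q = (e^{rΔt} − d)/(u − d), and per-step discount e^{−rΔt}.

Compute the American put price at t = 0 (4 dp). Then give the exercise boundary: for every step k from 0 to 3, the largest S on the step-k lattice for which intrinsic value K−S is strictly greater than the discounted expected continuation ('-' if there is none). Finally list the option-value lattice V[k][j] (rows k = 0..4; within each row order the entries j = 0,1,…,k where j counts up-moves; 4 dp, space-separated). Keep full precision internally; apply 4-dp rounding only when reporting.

price = 11.9821
boundary = - - 44.2964 57.9339
tree:
11.9821
20.7072 4.9120
34.1136 10.0470 0.5616
44.5409 20.4761 1.2177 0.0000
52.5136 34.1136 2.6400 0.0000 0.0000

params: Δt=0.45250 u=1.30787 d=0.76460 q=0.51763 e^(-rΔt)=0.95619
t_4 payoffs: 52.5136 34.1136 2.6400 0.0000 0.0000
t_3: node(3,0) S=33.8691 payoff=44.5409 vs cont=41.1058 → 44.5409 [stop]  node(3,1) S=57.9339 payoff=20.4761 vs cont=17.0410 → 20.4761 [stop]  node(3,2) S=99.0973 payoff=0.0000 vs cont=1.2177 → 1.2177 [wait]  node(3,3) S=169.5083 payoff=0.0000 vs cont=0.0000 → 0.0000 [wait]  ⇒ S*(3)=57.9339
t_2: node(2,0) S=44.2964 payoff=34.1136 vs cont=30.6786 → 34.1136 [stop]  node(2,1) S=75.7700 payoff=2.6400 vs cont=10.0470 → 10.0470 [wait]  node(2,2) S=129.6064 payoff=0.0000 vs cont=0.5616 → 0.5616 [wait]  ⇒ S*(2)=44.2964
t_1: node(1,0) S=57.9339 payoff=20.4761 vs cont=20.7072 → 20.7072 [wait]  node(1,1) S=99.0973 payoff=0.0000 vs cont=4.9120 → 4.9120 [wait]  ⇒ S*(1)=-
t_0: node(0,0) S=75.7700 payoff=2.6400 vs cont=11.9821 → 11.9821 [wait]  ⇒ S*(0)=-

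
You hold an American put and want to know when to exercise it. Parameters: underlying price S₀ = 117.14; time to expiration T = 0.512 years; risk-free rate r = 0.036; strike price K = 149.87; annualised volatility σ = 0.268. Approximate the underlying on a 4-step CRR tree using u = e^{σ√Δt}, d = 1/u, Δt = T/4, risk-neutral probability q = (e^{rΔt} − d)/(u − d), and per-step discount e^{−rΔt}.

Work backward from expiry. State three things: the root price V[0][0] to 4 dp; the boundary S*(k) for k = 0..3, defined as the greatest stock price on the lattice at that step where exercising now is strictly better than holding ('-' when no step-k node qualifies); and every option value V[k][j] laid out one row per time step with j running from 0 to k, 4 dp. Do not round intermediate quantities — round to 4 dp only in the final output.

params: Δt=0.12800 u=1.10063 d=0.90857 q=0.50010 e^(-rΔt)=0.99540
t_4 payoffs: 70.0448 53.1709 32.7300 7.9682 0.0000
t_3: node(3,0) S=87.8580 payoff=62.0120 vs cont=61.3230 → 62.0120 [stop]  node(3,1) S=106.4300 payoff=43.4400 vs cont=42.7510 → 43.4400 [stop]  node(3,2) S=128.9278 payoff=20.9422 vs cont=20.2532 → 20.9422 [stop]  node(3,3) S=156.1813 payoff=0.0000 vs cont=3.9650 → 3.9650 [wait]  ⇒ S*(3)=128.9278
t_2: node(2,0) S=96.6991 payoff=53.1709 vs cont=52.4818 → 53.1709 [stop]  node(2,1) S=117.1400 payoff=32.7300 vs cont=32.0410 → 32.7300 [stop]  node(2,2) S=141.9018 payoff=7.9682 vs cont=12.3948 → 12.3948 [wait]  ⇒ S*(2)=117.1400
t_1: node(1,0) S=106.4300 payoff=43.4400 vs cont=42.7510 → 43.4400 [stop]  node(1,1) S=128.9278 payoff=20.9422 vs cont=22.4567 → 22.4567 [wait]  ⇒ S*(1)=106.4300
t_0: node(0,0) S=117.1400 payoff=32.7300 vs cont=32.7949 → 32.7949 [wait]  ⇒ S*(0)=-

price = 32.7949
boundary = - 106.4300 117.1400 128.9278
tree:
32.7949
43.4400 22.4567
53.1709 32.7300 12.3948
62.0120 43.4400 20.9422 3.9650
70.0448 53.1709 32.7300 7.9682 0.0000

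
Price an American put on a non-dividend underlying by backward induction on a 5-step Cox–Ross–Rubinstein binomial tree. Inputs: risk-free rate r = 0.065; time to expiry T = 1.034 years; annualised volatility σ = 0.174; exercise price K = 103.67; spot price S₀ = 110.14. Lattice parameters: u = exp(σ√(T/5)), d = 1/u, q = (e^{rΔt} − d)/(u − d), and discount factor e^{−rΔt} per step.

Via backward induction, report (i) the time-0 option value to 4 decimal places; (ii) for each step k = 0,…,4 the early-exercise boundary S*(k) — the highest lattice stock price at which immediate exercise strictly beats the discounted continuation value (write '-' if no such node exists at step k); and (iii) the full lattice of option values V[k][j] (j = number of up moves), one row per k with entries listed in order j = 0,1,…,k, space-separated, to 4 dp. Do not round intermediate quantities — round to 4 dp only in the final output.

price = 2.8751
boundary = - - - 86.8664 94.0191
tree:
2.8751
5.3920 1.0111
9.7642 2.1638 0.1503
16.8036 4.5925 0.3506 0.0000
23.4122 9.6509 0.8182 0.0000 0.0000
29.5180 16.8036 1.9092 0.0000 0.0000 0.0000

params: Δt=0.20680 u=1.08234 d=0.92392 q=0.56565 e^(-rΔt)=0.98665
t_5 payoffs: 29.5180 16.8036 1.9092 0.0000 0.0000 0.0000
t_4: node(4,0) S=80.2578 payoff=23.4122 vs cont=22.0280 → 23.4122 [stop]  node(4,1) S=94.0191 payoff=9.6509 vs cont=8.2667 → 9.6509 [stop]  node(4,2) S=110.1400 payoff=0.0000 vs cont=0.8182 → 0.8182 [wait]  node(4,3) S=129.0250 payoff=0.0000 vs cont=0.0000 → 0.0000 [wait]  node(4,4) S=151.1481 payoff=0.0000 vs cont=0.0000 → 0.0000 [wait]  ⇒ S*(4)=94.0191
t_3: node(3,0) S=86.8664 payoff=16.8036 vs cont=15.4194 → 16.8036 [stop]  node(3,1) S=101.7608 payoff=1.9092 vs cont=4.5925 → 4.5925 [wait]  node(3,2) S=119.2091 payoff=0.0000 vs cont=0.3506 → 0.3506 [wait]  node(3,3) S=139.6491 payoff=0.0000 vs cont=0.0000 → 0.0000 [wait]  ⇒ S*(3)=86.8664
t_2: node(2,0) S=94.0191 payoff=9.6509 vs cont=9.7642 → 9.7642 [wait]  node(2,1) S=110.1400 payoff=0.0000 vs cont=2.1638 → 2.1638 [wait]  node(2,2) S=129.0250 payoff=0.0000 vs cont=0.1503 → 0.1503 [wait]  ⇒ S*(2)=-
t_1: node(1,0) S=101.7608 payoff=1.9092 vs cont=5.3920 → 5.3920 [wait]  node(1,1) S=119.2091 payoff=0.0000 vs cont=1.0111 → 1.0111 [wait]  ⇒ S*(1)=-
t_0: node(0,0) S=110.1400 payoff=0.0000 vs cont=2.8751 → 2.8751 [wait]  ⇒ S*(0)=-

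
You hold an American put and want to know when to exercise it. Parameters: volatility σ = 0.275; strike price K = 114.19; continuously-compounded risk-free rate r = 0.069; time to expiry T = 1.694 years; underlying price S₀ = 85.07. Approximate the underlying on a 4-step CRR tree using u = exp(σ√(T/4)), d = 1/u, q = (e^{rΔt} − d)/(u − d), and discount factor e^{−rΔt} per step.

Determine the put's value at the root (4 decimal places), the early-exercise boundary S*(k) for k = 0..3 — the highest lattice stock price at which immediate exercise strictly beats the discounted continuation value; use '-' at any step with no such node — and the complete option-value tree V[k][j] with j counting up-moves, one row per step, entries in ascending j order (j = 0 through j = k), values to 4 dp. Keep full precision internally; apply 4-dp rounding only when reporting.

Δt=0.42350  u=1.19597  d=0.83614  q=0.53778  discount=0.97120
step 4 (expiry): payoffs max(K−S,0) = 72.6096 54.7153 29.1200 0.0000 0.0000
step 3: (k=3,j=0): S=49.7291, (K−S)⁺=64.4609, hold=61.1724 ⇒ V=64.4609 exercise | (k=3,j=1): S=71.1303, (K−S)⁺=43.0597, hold=39.7712 ⇒ V=43.0597 exercise | (k=3,j=2): S=101.7416, (K−S)⁺=12.4484, hold=13.0721 ⇒ V=13.0721 continue | (k=3,j=3): S=145.5266, (K−S)⁺=0.0000, hold=0.0000 ⇒ V=0.0000 continue  boundary S*=71.1303
step 2: (k=2,j=0): S=59.4747, (K−S)⁺=54.7153, hold=51.4267 ⇒ V=54.7153 exercise | (k=2,j=1): S=85.0700, (K−S)⁺=29.1200, hold=26.1572 ⇒ V=29.1200 exercise | (k=2,j=2): S=121.6803, (K−S)⁺=0.0000, hold=5.8681 ⇒ V=5.8681 continue  boundary S*=85.0700
step 1: (k=1,j=0): S=71.1303, (K−S)⁺=43.0597, hold=39.7712 ⇒ V=43.0597 exercise | (k=1,j=1): S=101.7416, (K−S)⁺=12.4484, hold=16.1370 ⇒ V=16.1370 continue  boundary S*=71.1303
step 0: (k=0,j=0): S=85.0700, (K−S)⁺=29.1200, hold=27.7580 ⇒ V=29.1200 exercise  boundary S*=85.0700

price = 29.1200
boundary = 85.0700 71.1303 85.0700 71.1303
tree:
29.1200
43.0597 16.1370
54.7153 29.1200 5.8681
64.4609 43.0597 13.0721 0.0000
72.6096 54.7153 29.1200 0.0000 0.0000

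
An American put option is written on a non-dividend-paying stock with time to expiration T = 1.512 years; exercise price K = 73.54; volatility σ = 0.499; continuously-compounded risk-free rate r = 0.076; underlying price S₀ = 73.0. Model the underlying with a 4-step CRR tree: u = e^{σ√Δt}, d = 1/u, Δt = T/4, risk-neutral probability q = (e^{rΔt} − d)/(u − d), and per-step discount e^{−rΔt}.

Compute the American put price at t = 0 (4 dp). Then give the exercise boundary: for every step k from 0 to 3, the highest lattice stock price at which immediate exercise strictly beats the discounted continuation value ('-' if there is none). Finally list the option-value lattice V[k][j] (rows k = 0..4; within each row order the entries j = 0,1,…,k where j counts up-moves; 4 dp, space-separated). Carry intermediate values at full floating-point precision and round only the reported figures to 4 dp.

Δt=0.37800, u=1.35906, d=0.73580, q=0.47066, disc=e^(-rΔt)=0.97168
k=4 terminal: V=max(K-S,0) → 52.1423 34.0174 0.5400 0.0000 0.0000
k=3: j=0 S=29.0808 intr=44.4592 cont=42.3766 V=44.4592[EX]; j=1 S=53.7136 intr=19.8264 cont=17.7438 V=19.8264[EX]; j=2 S=99.2114 intr=0.0000 cont=0.2777 V=0.2777[hold]; j=3 S=183.2480 intr=0.0000 cont=0.0000 V=0.0000[hold]  S*(3)=53.7136
k=2: j=0 S=39.5226 intr=34.0174 cont=31.9348 V=34.0174[EX]; j=1 S=73.0000 intr=0.5400 cont=10.3247 V=10.3247[hold]; j=2 S=134.8343 intr=0.0000 cont=0.1429 V=0.1429[hold]  S*(2)=39.5226
k=1: j=0 S=53.7136 intr=19.8264 cont=22.2187 V=22.2187[hold]; j=1 S=99.2114 intr=0.0000 cont=5.3759 V=5.3759[hold]  S*(1)=-
k=0: j=0 S=73.0000 intr=0.5400 cont=13.8867 V=13.8867[hold]  S*(0)=-

price = 13.8867
boundary = - - 39.5226 53.7136
tree:
13.8867
22.2187 5.3759
34.0174 10.3247 0.1429
44.4592 19.8264 0.2777 0.0000
52.1423 34.0174 0.5400 0.0000 0.0000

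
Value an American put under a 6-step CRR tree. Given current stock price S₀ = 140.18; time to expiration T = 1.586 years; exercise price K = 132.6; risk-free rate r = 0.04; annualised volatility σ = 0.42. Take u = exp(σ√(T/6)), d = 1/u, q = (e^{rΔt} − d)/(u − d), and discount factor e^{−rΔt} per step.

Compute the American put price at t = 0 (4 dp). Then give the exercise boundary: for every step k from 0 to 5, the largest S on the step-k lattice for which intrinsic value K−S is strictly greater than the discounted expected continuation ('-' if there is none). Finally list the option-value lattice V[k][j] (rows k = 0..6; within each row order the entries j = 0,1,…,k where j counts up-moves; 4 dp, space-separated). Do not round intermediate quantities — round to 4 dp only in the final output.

Δt=0.26433, u=1.24102, d=0.80579, q=0.47065, disc=e^(-rΔt)=0.98948
k=6 terminal: V=max(K-S,0) → 94.2287 73.5028 41.5822 0.0000 0.0000 0.0000 0.0000
k=5: j=0 S=47.6197 intr=84.9803 cont=83.5856 V=84.9803[EX]; j=1 S=73.3409 intr=59.2591 cont=57.8644 V=59.2591[EX]; j=2 S=112.9552 intr=19.6448 cont=21.7802 V=21.7802[hold]; j=3 S=173.9666 intr=0.0000 cont=0.0000 V=0.0000[hold]; j=4 S=267.9326 intr=0.0000 cont=0.0000 V=0.0000[hold]; j=5 S=412.6533 intr=0.0000 cont=0.0000 V=0.0000[hold]  S*(5)=73.3409
k=4: j=0 S=59.0972 intr=73.5028 cont=72.1082 V=73.5028[EX]; j=1 S=91.0178 intr=41.5822 cont=41.1820 V=41.5822[EX]; j=2 S=140.1800 intr=0.0000 cont=11.4081 V=11.4081[hold]; j=3 S=215.8966 intr=0.0000 cont=0.0000 V=0.0000[hold]; j=4 S=332.5106 intr=0.0000 cont=0.0000 V=0.0000[hold]  S*(4)=91.0178
k=3: j=0 S=73.3409 intr=59.2591 cont=57.8644 V=59.2591[EX]; j=1 S=112.9552 intr=19.6448 cont=27.0929 V=27.0929[hold]; j=2 S=173.9666 intr=0.0000 cont=5.9754 V=5.9754[hold]; j=3 S=267.9326 intr=0.0000 cont=0.0000 V=0.0000[hold]  S*(3)=73.3409
k=2: j=0 S=91.0178 intr=41.5822 cont=43.6561 V=43.6561[hold]; j=1 S=140.1800 intr=0.0000 cont=16.9736 V=16.9736[hold]; j=2 S=215.8966 intr=0.0000 cont=3.1298 V=3.1298[hold]  S*(2)=-
k=1: j=0 S=112.9552 intr=19.6448 cont=30.7710 V=30.7710[hold]; j=1 S=173.9666 intr=0.0000 cont=10.3481 V=10.3481[hold]  S*(1)=-
k=0: j=0 S=140.1800 intr=0.0000 cont=20.9365 V=20.9365[hold]  S*(0)=-

price = 20.9365
boundary = - - - 73.3409 91.0178 73.3409
tree:
20.9365
30.7710 10.3481
43.6561 16.9736 3.1298
59.2591 27.0929 5.9754 0.0000
73.5028 41.5822 11.4081 0.0000 0.0000
84.9803 59.2591 21.7802 0.0000 0.0000 0.0000
94.2287 73.5028 41.5822 0.0000 0.0000 0.0000 0.0000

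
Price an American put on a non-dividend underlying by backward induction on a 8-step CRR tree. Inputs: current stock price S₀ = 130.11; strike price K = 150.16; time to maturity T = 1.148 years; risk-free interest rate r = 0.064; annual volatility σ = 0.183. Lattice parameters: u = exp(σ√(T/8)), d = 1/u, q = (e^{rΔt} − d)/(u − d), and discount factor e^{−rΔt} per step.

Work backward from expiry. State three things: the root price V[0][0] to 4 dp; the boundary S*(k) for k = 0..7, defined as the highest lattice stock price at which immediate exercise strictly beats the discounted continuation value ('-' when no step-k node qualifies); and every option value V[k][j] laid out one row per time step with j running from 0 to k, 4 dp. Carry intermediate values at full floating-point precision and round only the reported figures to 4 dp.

price = 20.0500
boundary = 130.1100 121.3959 130.1100 121.3959 130.1100 121.3959 130.1100 139.4496
tree:
20.0500
28.7641 13.0105
36.8945 20.0500 7.4501
44.4805 28.7641 12.4669 3.4567
51.5583 36.8945 20.0500 6.4511 1.0567
58.1621 44.4805 28.7641 11.6526 2.2894 0.0624
64.3237 51.5583 36.8945 20.0500 4.9547 0.1398 0.0000
70.0725 58.1621 44.4805 28.7641 10.7104 0.3129 0.0000 0.0000
75.4364 64.3237 51.5583 36.8945 20.0500 0.7004 0.0000 0.0000 0.0000

Δt=0.14350  u=1.07178  d=0.93303  q=0.54917  discount=0.99086
step 8 (expiry): payoffs max(K−S,0) = 75.4364 64.3237 51.5583 36.8945 20.0500 0.7004 0.0000 0.0000 0.0000
step 7: (k=7,j=0): S=80.0875, (K−S)⁺=70.0725, hold=68.6998 ⇒ V=70.0725 exercise | (k=7,j=1): S=91.9979, (K−S)⁺=58.1621, hold=56.7894 ⇒ V=58.1621 exercise | (k=7,j=2): S=105.6795, (K−S)⁺=44.4805, hold=43.1077 ⇒ V=44.4805 exercise | (k=7,j=3): S=121.3959, (K−S)⁺=28.7641, hold=27.3913 ⇒ V=28.7641 exercise | (k=7,j=4): S=139.4496, (K−S)⁺=10.7104, hold=9.3377 ⇒ V=10.7104 exercise | (k=7,j=5): S=160.1882, (K−S)⁺=0.0000, hold=0.3129 ⇒ V=0.3129 continue | (k=7,j=6): S=184.0109, (K−S)⁺=0.0000, hold=0.0000 ⇒ V=0.0000 continue | (k=7,j=7): S=211.3765, (K−S)⁺=0.0000, hold=0.0000 ⇒ V=0.0000 continue  boundary S*=139.4496
step 6: (k=6,j=0): S=85.8363, (K−S)⁺=64.3237, hold=62.9509 ⇒ V=64.3237 exercise | (k=6,j=1): S=98.6017, (K−S)⁺=51.5583, hold=50.1855 ⇒ V=51.5583 exercise | (k=6,j=2): S=113.2655, (K−S)⁺=36.8945, hold=35.5218 ⇒ V=36.8945 exercise | (k=6,j=3): S=130.1100, (K−S)⁺=20.0500, hold=18.6772 ⇒ V=20.0500 exercise | (k=6,j=4): S=149.4596, (K−S)⁺=0.7004, hold=4.9547 ⇒ V=4.9547 continue | (k=6,j=5): S=171.6868, (K−S)⁺=0.0000, hold=0.1398 ⇒ V=0.1398 continue | (k=6,j=6): S=197.2196, (K−S)⁺=0.0000, hold=0.0000 ⇒ V=0.0000 continue  boundary S*=130.1100
step 5: (k=5,j=0): S=91.9979, (K−S)⁺=58.1621, hold=56.7894 ⇒ V=58.1621 exercise | (k=5,j=1): S=105.6795, (K−S)⁺=44.4805, hold=43.1077 ⇒ V=44.4805 exercise | (k=5,j=2): S=121.3959, (K−S)⁺=28.7641, hold=27.3913 ⇒ V=28.7641 exercise | (k=5,j=3): S=139.4496, (K−S)⁺=10.7104, hold=11.6526 ⇒ V=11.6526 continue | (k=5,j=4): S=160.1882, (K−S)⁺=0.0000, hold=2.2894 ⇒ V=2.2894 continue | (k=5,j=5): S=184.0109, (K−S)⁺=0.0000, hold=0.0624 ⇒ V=0.0624 continue  boundary S*=121.3959
step 4: (k=4,j=0): S=98.6017, (K−S)⁺=51.5583, hold=50.1855 ⇒ V=51.5583 exercise | (k=4,j=1): S=113.2655, (K−S)⁺=36.8945, hold=35.5218 ⇒ V=36.8945 exercise | (k=4,j=2): S=130.1100, (K−S)⁺=20.0500, hold=19.1899 ⇒ V=20.0500 exercise | (k=4,j=3): S=149.4596, (K−S)⁺=0.7004, hold=6.4511 ⇒ V=6.4511 continue | (k=4,j=4): S=171.6868, (K−S)⁺=0.0000, hold=1.0567 ⇒ V=1.0567 continue  boundary S*=130.1100
step 3: (k=3,j=0): S=105.6795, (K−S)⁺=44.4805, hold=43.1077 ⇒ V=44.4805 exercise | (k=3,j=1): S=121.3959, (K−S)⁺=28.7641, hold=27.3913 ⇒ V=28.7641 exercise | (k=3,j=2): S=139.4496, (K−S)⁺=10.7104, hold=12.4669 ⇒ V=12.4669 continue | (k=3,j=3): S=160.1882, (K−S)⁺=0.0000, hold=3.4567 ⇒ V=3.4567 continue  boundary S*=121.3959
step 2: (k=2,j=0): S=113.2655, (K−S)⁺=36.8945, hold=35.5218 ⇒ V=36.8945 exercise | (k=2,j=1): S=130.1100, (K−S)⁺=20.0500, hold=19.6330 ⇒ V=20.0500 exercise | (k=2,j=2): S=149.4596, (K−S)⁺=0.7004, hold=7.4501 ⇒ V=7.4501 continue  boundary S*=130.1100
step 1: (k=1,j=0): S=121.3959, (K−S)⁺=28.7641, hold=27.3913 ⇒ V=28.7641 exercise | (k=1,j=1): S=139.4496, (K−S)⁺=10.7104, hold=13.0105 ⇒ V=13.0105 continue  boundary S*=121.3959
step 0: (k=0,j=0): S=130.1100, (K−S)⁺=20.0500, hold=19.9288 ⇒ V=20.0500 exercise  boundary S*=130.1100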